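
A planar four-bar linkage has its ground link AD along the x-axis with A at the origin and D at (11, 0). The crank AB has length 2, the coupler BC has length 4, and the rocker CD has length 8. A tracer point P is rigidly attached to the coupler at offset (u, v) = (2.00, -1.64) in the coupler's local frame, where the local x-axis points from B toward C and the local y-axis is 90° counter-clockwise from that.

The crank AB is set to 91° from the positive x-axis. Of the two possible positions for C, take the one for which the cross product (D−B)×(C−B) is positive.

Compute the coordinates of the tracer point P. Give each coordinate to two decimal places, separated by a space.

A=(0,0), D=(11.00,0)
B = A + 2.00·(cos91°, sin91°) = (-0.0349, 1.9997)
|BD| = 11.2146
circle(B,4.00) ∩ circle(D,8.00): a=3.4673, h=1.9945
  candidates: C₊=(3.7324,3.3440) cross=22.368; C₋=(3.0211,-0.5811) cross=-22.368
  mode + wants cross > 0 → take C=(3.7324,3.3440) (cross=22.368)
ex = (C−B)/|BC| = (0.9418,0.3361); ey = (-0.3361,0.9418)
P = B + 2.00·ex + -1.64·ey = (2.3999,1.1272)

2.40 1.13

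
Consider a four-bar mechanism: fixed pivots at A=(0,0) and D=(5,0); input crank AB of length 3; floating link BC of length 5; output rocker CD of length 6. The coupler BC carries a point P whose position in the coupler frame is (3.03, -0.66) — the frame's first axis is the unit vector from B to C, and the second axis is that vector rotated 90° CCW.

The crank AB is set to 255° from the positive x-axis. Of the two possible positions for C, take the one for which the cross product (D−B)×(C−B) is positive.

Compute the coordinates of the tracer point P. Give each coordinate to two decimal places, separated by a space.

-0.02 0.11

A=(0,0), D=(5.00,0)
B = A + 3.00·(cos255°, sin255°) = (-0.7765, -2.8978)
|BD| = 6.4626
circle(B,5.00) ∩ circle(D,6.00): a=2.3802, h=4.3971
  candidates: C₊=(-0.6206,2.0998) cross=28.417; C₋=(3.3227,-5.7608) cross=-28.417
  mode + wants cross > 0 → take C=(-0.6206,2.0998) (cross=28.417)
ex = (C−B)/|BC| = (0.0312,0.9995); ey = (-0.9995,0.0312)
P = B + 3.03·ex + -0.66·ey = (-0.0223,0.1102)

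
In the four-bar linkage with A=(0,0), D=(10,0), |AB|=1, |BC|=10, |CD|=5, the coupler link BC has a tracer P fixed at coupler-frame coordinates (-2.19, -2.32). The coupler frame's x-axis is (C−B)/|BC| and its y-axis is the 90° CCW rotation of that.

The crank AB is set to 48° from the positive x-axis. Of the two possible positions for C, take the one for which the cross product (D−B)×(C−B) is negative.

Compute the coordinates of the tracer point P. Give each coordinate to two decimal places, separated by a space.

-2.45 0.06

A=(0,0), D=(10.00,0)
B = A + 1.00·(cos48°, sin48°) = (0.6691, 0.7431)
|BD| = 9.3604
circle(B,10.00) ∩ circle(D,5.00): a=8.6864, h=4.9544
  candidates: C₊=(9.7215,4.9922) cross=46.375; C₋=(8.9348,-4.8852) cross=-46.375
  mode - wants cross < 0 → take C=(8.9348,-4.8852) (cross=-46.375)
ex = (C−B)/|BC| = (0.8266,-0.5628); ey = (0.5628,0.8266)
P = B + -2.19·ex + -2.32·ey = (-2.4468,0.0581)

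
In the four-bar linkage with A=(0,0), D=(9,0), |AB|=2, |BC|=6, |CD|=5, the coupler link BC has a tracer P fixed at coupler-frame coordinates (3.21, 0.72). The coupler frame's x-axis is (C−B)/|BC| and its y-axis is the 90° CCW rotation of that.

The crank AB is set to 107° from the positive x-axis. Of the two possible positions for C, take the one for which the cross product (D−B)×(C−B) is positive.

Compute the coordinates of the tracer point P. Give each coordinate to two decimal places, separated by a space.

2.37 3.36

A=(0,0), D=(9.00,0)
B = A + 2.00·(cos107°, sin107°) = (-0.5847, 1.9126)
|BD| = 9.7737
circle(B,6.00) ∩ circle(D,5.00): a=5.4496, h=2.5104
  candidates: C₊=(5.2507,3.3080) cross=24.536; C₋=(4.2682,-1.6157) cross=-24.536
  mode + wants cross > 0 → take C=(5.2507,3.3080) (cross=24.536)
ex = (C−B)/|BC| = (0.9726,0.2326); ey = (-0.2326,0.9726)
P = B + 3.21·ex + 0.72·ey = (2.3698,3.3594)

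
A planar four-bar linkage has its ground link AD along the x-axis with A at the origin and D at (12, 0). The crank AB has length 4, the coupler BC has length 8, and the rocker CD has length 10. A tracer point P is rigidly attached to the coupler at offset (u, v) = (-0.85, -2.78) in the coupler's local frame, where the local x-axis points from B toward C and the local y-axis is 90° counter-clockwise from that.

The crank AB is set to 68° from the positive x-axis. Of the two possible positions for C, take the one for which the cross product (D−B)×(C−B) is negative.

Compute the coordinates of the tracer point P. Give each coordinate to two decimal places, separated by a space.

A=(0,0), D=(12.00,0)
B = A + 4.00·(cos68°, sin68°) = (1.4984, 3.7087)
|BD| = 11.1372
circle(B,8.00) ∩ circle(D,10.00): a=3.9524, h=6.9555
  candidates: C₊=(7.5414,8.9511) cross=77.465; C₋=(2.9091,-4.1659) cross=-77.465
  mode - wants cross < 0 → take C=(2.9091,-4.1659) (cross=-77.465)
ex = (C−B)/|BC| = (0.1763,-0.9843); ey = (0.9843,0.1763)
P = B + -0.85·ex + -2.78·ey = (-1.3879,4.0552)

-1.39 4.06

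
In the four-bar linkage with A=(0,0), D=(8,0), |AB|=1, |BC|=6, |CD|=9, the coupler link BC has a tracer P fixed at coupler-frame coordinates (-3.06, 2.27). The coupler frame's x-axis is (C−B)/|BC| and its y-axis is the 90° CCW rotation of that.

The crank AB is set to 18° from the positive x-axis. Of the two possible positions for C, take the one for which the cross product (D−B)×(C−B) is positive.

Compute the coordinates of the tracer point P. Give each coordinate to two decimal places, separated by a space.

A=(0,0), D=(8.00,0)
B = A + 1.00·(cos18°, sin18°) = (0.9511, 0.3090)
|BD| = 7.0557
circle(B,6.00) ∩ circle(D,9.00): a=0.3390, h=5.9904
  candidates: C₊=(1.5520,6.2788) cross=42.267; C₋=(1.0273,-5.6905) cross=-42.267
  mode + wants cross > 0 → take C=(1.5520,6.2788) (cross=42.267)
ex = (C−B)/|BC| = (0.1002,0.9950); ey = (-0.9950,0.1002)
P = B + -3.06·ex + 2.27·ey = (-1.6140,-2.5082)

-1.61 -2.51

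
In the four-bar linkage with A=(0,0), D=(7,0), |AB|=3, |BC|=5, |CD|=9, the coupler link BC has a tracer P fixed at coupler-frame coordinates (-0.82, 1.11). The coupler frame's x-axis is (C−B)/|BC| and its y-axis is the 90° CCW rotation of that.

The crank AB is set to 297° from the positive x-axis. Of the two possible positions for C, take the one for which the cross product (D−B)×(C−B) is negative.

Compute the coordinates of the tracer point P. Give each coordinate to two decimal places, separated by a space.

A=(0,0), D=(7.00,0)
B = A + 3.00·(cos297°, sin297°) = (1.3620, -2.6730)
|BD| = 6.2396
circle(B,5.00) ∩ circle(D,9.00): a=-1.3677, h=4.8093
  candidates: C₊=(-1.9342,1.0867) cross=30.008; C₋=(2.1864,-7.6046) cross=-30.008
  mode - wants cross < 0 → take C=(2.1864,-7.6046) (cross=-30.008)
ex = (C−B)/|BC| = (0.1649,-0.9863); ey = (0.9863,0.1649)
P = B + -0.82·ex + 1.11·ey = (2.3216,-1.6812)

2.32 -1.68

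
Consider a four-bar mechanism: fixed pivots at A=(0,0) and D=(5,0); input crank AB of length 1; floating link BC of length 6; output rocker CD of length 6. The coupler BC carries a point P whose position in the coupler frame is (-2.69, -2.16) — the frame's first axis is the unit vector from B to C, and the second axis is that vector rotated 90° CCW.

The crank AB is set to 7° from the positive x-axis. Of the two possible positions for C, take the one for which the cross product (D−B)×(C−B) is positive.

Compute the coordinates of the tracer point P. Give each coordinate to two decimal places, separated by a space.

A=(0,0), D=(5.00,0)
B = A + 1.00·(cos7°, sin7°) = (0.9925, 0.1219)
|BD| = 4.0093
circle(B,6.00) ∩ circle(D,6.00): a=2.0047, h=5.6552
  candidates: C₊=(3.1682,5.7135) cross=22.673; C₋=(2.8244,-5.5917) cross=-22.673
  mode + wants cross > 0 → take C=(3.1682,5.7135) (cross=22.673)
ex = (C−B)/|BC| = (0.3626,0.9319); ey = (-0.9319,0.3626)
P = B + -2.69·ex + -2.16·ey = (2.0301,-3.1683)

2.03 -3.17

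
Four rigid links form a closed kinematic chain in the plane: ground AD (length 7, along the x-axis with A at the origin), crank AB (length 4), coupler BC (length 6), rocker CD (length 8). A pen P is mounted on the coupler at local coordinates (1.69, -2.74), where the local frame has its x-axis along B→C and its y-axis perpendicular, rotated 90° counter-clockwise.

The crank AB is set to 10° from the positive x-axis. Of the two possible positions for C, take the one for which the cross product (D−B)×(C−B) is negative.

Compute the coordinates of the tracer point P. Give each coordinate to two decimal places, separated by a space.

0.77 1.25

A=(0,0), D=(7.00,0)
B = A + 4.00·(cos10°, sin10°) = (3.9392, 0.6946)
|BD| = 3.1386
circle(B,6.00) ∩ circle(D,8.00): a=-2.8913, h=5.2574
  candidates: C₊=(2.2831,6.4615) cross=16.501; C₋=(-0.0439,-3.7926) cross=-16.501
  mode - wants cross < 0 → take C=(-0.0439,-3.7926) (cross=-16.501)
ex = (C−B)/|BC| = (-0.6639,-0.7479); ey = (0.7479,-0.6639)
P = B + 1.69·ex + -2.74·ey = (0.7682,1.2497)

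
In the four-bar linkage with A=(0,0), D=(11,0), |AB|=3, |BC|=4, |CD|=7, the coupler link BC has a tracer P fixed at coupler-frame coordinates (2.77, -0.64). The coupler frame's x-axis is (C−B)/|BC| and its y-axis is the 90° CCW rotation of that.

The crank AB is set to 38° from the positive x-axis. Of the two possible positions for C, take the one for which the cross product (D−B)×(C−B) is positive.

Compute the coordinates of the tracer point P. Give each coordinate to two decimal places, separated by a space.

A=(0,0), D=(11.00,0)
B = A + 3.00·(cos38°, sin38°) = (2.3640, 1.8470)
|BD| = 8.8313
circle(B,4.00) ∩ circle(D,7.00): a=2.5473, h=3.0841
  candidates: C₊=(5.5000,4.3301) cross=27.236; C₋=(4.2100,-1.7016) cross=-27.236
  mode + wants cross > 0 → take C=(5.5000,4.3301) (cross=27.236)
ex = (C−B)/|BC| = (0.7840,0.6208); ey = (-0.6208,0.7840)
P = B + 2.77·ex + -0.64·ey = (4.9330,3.0648)

4.93 3.06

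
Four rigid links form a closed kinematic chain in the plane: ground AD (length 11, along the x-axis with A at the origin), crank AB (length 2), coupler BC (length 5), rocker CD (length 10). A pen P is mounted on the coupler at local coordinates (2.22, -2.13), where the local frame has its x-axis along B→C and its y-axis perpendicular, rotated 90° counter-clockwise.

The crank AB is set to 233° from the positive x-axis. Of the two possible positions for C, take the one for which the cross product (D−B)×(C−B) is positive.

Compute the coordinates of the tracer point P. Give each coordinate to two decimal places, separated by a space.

1.76 -0.79

A=(0,0), D=(11.00,0)
B = A + 2.00·(cos233°, sin233°) = (-1.2036, -1.5973)
|BD| = 12.3077
circle(B,5.00) ∩ circle(D,10.00): a=3.1070, h=3.9175
  candidates: C₊=(1.3687,2.6903) cross=48.215; C₋=(2.3855,-5.0784) cross=-48.215
  mode + wants cross > 0 → take C=(1.3687,2.6903) (cross=48.215)
ex = (C−B)/|BC| = (0.5145,0.8575); ey = (-0.8575,0.5145)
P = B + 2.22·ex + -2.13·ey = (1.7650,-0.7894)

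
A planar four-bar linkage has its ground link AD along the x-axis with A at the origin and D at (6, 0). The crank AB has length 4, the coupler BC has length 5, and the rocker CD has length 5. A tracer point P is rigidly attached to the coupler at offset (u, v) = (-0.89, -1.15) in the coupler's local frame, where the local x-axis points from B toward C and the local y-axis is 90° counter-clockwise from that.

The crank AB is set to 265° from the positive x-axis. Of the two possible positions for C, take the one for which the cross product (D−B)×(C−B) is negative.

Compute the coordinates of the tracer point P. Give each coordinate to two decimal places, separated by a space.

-1.41 -4.98

A=(0,0), D=(6.00,0)
B = A + 4.00·(cos265°, sin265°) = (-0.3486, -3.9848)
|BD| = 7.4956
circle(B,5.00) ∩ circle(D,5.00): a=3.7478, h=3.3097
  candidates: C₊=(1.0662,0.8109) cross=24.808; C₋=(4.5852,-4.7957) cross=-24.808
  mode - wants cross < 0 → take C=(4.5852,-4.7957) (cross=-24.808)
ex = (C−B)/|BC| = (0.9868,-0.1622); ey = (0.1622,0.9868)
P = B + -0.89·ex + -1.15·ey = (-1.4133,-4.9752)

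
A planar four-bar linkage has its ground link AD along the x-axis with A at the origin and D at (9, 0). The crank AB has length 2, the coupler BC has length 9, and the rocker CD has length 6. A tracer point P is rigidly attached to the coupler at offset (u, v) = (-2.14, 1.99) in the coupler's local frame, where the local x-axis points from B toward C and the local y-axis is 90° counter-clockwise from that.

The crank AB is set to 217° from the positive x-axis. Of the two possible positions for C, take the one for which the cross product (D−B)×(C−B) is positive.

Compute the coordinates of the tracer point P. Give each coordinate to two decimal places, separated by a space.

-4.52 -1.09

A=(0,0), D=(9.00,0)
B = A + 2.00·(cos217°, sin217°) = (-1.5973, -1.2036)
|BD| = 10.6654
circle(B,9.00) ∩ circle(D,6.00): a=7.4423, h=5.0608
  candidates: C₊=(5.2264,4.6647) cross=53.976; C₋=(6.3686,-5.3922) cross=-53.976
  mode + wants cross > 0 → take C=(5.2264,4.6647) (cross=53.976)
ex = (C−B)/|BC| = (0.7582,0.6520); ey = (-0.6520,0.7582)
P = B + -2.14·ex + 1.99·ey = (-4.5173,-1.0902)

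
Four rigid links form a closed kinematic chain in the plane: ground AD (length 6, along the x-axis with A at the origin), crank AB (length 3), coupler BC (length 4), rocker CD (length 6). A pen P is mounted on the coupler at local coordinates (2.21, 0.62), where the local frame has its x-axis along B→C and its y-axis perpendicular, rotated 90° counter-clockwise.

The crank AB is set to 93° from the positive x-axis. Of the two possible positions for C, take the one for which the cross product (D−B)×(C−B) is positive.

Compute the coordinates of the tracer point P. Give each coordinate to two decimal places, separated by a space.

A=(0,0), D=(6.00,0)
B = A + 3.00·(cos93°, sin93°) = (-0.1570, 2.9959)
|BD| = 6.8472
circle(B,4.00) ∩ circle(D,6.00): a=1.9631, h=3.4851
  candidates: C₊=(3.1331,5.2708) cross=23.863; C₋=(0.0834,-0.9969) cross=-23.863
  mode + wants cross > 0 → take C=(3.1331,5.2708) (cross=23.863)
ex = (C−B)/|BC| = (0.8225,0.5687); ey = (-0.5687,0.8225)
P = B + 2.21·ex + 0.62·ey = (1.3082,4.7627)

1.31 4.76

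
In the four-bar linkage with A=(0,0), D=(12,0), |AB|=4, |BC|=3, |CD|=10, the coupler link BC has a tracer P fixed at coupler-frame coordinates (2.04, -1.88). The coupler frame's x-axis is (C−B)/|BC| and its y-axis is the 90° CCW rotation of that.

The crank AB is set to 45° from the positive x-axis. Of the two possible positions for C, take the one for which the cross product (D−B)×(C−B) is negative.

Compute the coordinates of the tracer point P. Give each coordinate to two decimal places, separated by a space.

0.46 1.39

A=(0,0), D=(12.00,0)
B = A + 4.00·(cos45°, sin45°) = (2.8284, 2.8284)
|BD| = 9.5978
circle(B,3.00) ∩ circle(D,10.00): a=0.0582, h=2.9994
  candidates: C₊=(3.7680,5.6775) cross=28.788; C₋=(2.0002,-0.0550) cross=-28.788
  mode - wants cross < 0 → take C=(2.0002,-0.0550) (cross=-28.788)
ex = (C−B)/|BC| = (-0.2761,-0.9611); ey = (0.9611,-0.2761)
P = B + 2.04·ex + -1.88·ey = (0.4583,1.3868)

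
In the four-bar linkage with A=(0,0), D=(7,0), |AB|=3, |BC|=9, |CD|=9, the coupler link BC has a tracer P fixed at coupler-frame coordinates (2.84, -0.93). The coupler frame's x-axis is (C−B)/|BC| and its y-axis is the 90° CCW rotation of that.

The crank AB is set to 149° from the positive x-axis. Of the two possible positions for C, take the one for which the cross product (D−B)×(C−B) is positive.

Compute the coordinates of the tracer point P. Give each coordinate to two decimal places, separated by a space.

A=(0,0), D=(7.00,0)
B = A + 3.00·(cos149°, sin149°) = (-2.5715, 1.5451)
|BD| = 9.6954
circle(B,9.00) ∩ circle(D,9.00): a=4.8477, h=7.5829
  candidates: C₊=(3.4227,8.2585) cross=73.519; C₋=(1.0058,-6.7134) cross=-73.519
  mode + wants cross > 0 → take C=(3.4227,8.2585) (cross=73.519)
ex = (C−B)/|BC| = (0.6660,0.7459); ey = (-0.7459,0.6660)
P = B + 2.84·ex + -0.93·ey = (0.0137,3.0442)

0.01 3.04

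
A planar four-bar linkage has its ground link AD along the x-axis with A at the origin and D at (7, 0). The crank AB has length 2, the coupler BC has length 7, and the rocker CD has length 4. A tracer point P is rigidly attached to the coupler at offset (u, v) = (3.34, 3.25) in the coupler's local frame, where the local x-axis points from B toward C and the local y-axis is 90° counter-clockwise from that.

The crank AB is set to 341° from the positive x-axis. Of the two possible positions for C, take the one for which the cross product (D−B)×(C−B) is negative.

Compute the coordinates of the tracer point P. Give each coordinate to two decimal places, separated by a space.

6.34 0.72

A=(0,0), D=(7.00,0)
B = A + 2.00·(cos341°, sin341°) = (1.8910, -0.6511)
|BD| = 5.1503
circle(B,7.00) ∩ circle(D,4.00): a=5.7788, h=3.9503
  candidates: C₊=(7.1241,3.9981) cross=20.345; C₋=(8.1229,-3.8391) cross=-20.345
  mode - wants cross < 0 → take C=(8.1229,-3.8391) (cross=-20.345)
ex = (C−B)/|BC| = (0.8903,-0.4554); ey = (0.4554,0.8903)
P = B + 3.34·ex + 3.25·ey = (6.3447,0.7211)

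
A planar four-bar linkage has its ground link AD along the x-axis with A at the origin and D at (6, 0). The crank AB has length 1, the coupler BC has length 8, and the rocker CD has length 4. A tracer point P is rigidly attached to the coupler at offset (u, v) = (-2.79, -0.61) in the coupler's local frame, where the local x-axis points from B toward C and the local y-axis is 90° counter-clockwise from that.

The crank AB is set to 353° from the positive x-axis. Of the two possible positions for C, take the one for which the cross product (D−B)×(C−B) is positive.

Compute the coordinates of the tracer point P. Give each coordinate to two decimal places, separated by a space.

-1.26 -1.88

A=(0,0), D=(6.00,0)
B = A + 1.00·(cos353°, sin353°) = (0.9925, -0.1219)
|BD| = 5.0089
circle(B,8.00) ∩ circle(D,4.00): a=7.2959, h=3.2817
  candidates: C₊=(8.2064,3.3364) cross=16.438; C₋=(8.3661,-3.2251) cross=-16.438
  mode + wants cross > 0 → take C=(8.2064,3.3364) (cross=16.438)
ex = (C−B)/|BC| = (0.9017,0.4323); ey = (-0.4323,0.9017)
P = B + -2.79·ex + -0.61·ey = (-1.2596,-1.8780)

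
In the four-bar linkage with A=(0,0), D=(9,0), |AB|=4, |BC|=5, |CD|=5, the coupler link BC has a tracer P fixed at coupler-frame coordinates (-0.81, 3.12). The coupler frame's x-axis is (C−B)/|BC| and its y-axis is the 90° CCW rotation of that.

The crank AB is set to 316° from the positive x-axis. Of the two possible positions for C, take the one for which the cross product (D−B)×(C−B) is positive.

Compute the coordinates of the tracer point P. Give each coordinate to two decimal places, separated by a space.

-0.34 -2.59

A=(0,0), D=(9.00,0)
B = A + 4.00·(cos316°, sin316°) = (2.8774, -2.7786)
|BD| = 6.7237
circle(B,5.00) ∩ circle(D,5.00): a=3.3618, h=3.7011
  candidates: C₊=(4.4092,1.9809) cross=24.885; C₋=(7.4682,-4.7596) cross=-24.885
  mode + wants cross > 0 → take C=(4.4092,1.9809) (cross=24.885)
ex = (C−B)/|BC| = (0.3064,0.9519); ey = (-0.9519,0.3064)
P = B + -0.81·ex + 3.12·ey = (-0.3408,-2.5938)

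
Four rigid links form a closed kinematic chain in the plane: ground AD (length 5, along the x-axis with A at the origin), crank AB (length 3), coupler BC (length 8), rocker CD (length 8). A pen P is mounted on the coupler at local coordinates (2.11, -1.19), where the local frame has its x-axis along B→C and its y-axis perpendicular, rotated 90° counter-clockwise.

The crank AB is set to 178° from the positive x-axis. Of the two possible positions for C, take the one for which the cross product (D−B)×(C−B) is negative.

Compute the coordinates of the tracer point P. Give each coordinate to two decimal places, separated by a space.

A=(0,0), D=(5.00,0)
B = A + 3.00·(cos178°, sin178°) = (-2.9982, 0.1047)
|BD| = 7.9989
circle(B,8.00) ∩ circle(D,8.00): a=3.9994, h=6.9285
  candidates: C₊=(1.0916,6.9803) cross=55.420; C₋=(0.9102,-6.8756) cross=-55.420
  mode - wants cross < 0 → take C=(0.9102,-6.8756) (cross=-55.420)
ex = (C−B)/|BC| = (0.4885,-0.8725); ey = (0.8725,0.4885)
P = B + 2.11·ex + -1.19·ey = (-3.0057,-2.3177)

-3.01 -2.32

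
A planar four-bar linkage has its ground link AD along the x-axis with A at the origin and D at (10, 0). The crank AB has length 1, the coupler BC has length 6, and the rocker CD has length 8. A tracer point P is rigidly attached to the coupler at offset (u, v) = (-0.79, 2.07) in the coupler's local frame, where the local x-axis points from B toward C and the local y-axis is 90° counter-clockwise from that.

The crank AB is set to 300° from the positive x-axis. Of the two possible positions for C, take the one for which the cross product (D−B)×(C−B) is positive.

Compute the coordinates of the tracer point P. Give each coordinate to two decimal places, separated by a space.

A=(0,0), D=(10.00,0)
B = A + 1.00·(cos300°, sin300°) = (0.5000, -0.8660)
|BD| = 9.5394
circle(B,6.00) ∩ circle(D,8.00): a=3.3021, h=5.0096
  candidates: C₊=(3.3337,4.4227) cross=47.789; C₋=(4.2433,-5.5552) cross=-47.789
  mode + wants cross > 0 → take C=(3.3337,4.4227) (cross=47.789)
ex = (C−B)/|BC| = (0.4723,0.8814); ey = (-0.8814,0.4723)
P = B + -0.79·ex + 2.07·ey = (-1.6977,-0.5848)

-1.70 -0.58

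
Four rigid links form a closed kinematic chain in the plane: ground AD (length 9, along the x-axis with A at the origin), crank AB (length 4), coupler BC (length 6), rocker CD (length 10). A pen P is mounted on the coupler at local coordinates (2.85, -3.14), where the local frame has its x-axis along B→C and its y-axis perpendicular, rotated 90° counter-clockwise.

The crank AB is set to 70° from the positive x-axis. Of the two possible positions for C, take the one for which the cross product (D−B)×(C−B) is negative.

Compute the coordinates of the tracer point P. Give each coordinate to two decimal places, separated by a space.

-2.60 2.26

A=(0,0), D=(9.00,0)
B = A + 4.00·(cos70°, sin70°) = (1.3681, 3.7588)
|BD| = 8.5073
circle(B,6.00) ∩ circle(D,10.00): a=0.4922, h=5.9798
  candidates: C₊=(4.4517,8.9058) cross=50.872; C₋=(-0.8324,-1.8232) cross=-50.872
  mode - wants cross < 0 → take C=(-0.8324,-1.8232) (cross=-50.872)
ex = (C−B)/|BC| = (-0.3667,-0.9303); ey = (0.9303,-0.3667)
P = B + 2.85·ex + -3.14·ey = (-2.5984,2.2589)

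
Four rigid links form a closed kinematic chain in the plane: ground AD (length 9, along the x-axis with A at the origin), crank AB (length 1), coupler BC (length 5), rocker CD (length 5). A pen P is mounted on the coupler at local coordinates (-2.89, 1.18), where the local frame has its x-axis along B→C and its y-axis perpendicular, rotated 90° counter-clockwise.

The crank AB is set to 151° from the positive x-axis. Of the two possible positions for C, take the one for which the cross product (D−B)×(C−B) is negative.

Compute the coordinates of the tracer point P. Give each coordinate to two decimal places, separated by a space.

-3.47 2.22

A=(0,0), D=(9.00,0)
B = A + 1.00·(cos151°, sin151°) = (-0.8746, 0.4848)
|BD| = 9.8865
circle(B,5.00) ∩ circle(D,5.00): a=4.9433, h=0.7511
  candidates: C₊=(4.0995,0.9926) cross=7.426; C₋=(4.0259,-0.5078) cross=-7.426
  mode - wants cross < 0 → take C=(4.0259,-0.5078) (cross=-7.426)
ex = (C−B)/|BC| = (0.9801,-0.1985); ey = (0.1985,0.9801)
P = B + -2.89·ex + 1.18·ey = (-3.4728,2.2151)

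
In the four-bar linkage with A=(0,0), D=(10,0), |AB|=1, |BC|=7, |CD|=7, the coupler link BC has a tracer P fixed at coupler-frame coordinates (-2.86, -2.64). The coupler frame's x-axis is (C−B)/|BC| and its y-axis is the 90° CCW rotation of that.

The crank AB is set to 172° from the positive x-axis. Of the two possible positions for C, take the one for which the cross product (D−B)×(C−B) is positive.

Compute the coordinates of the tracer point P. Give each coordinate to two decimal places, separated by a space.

-1.65 -3.70

A=(0,0), D=(10.00,0)
B = A + 1.00·(cos172°, sin172°) = (-0.9903, 0.1392)
|BD| = 10.9911
circle(B,7.00) ∩ circle(D,7.00): a=5.4956, h=4.3357
  candidates: C₊=(4.5598,4.4050) cross=47.655; C₋=(4.4500,-4.2658) cross=-47.655
  mode + wants cross > 0 → take C=(4.5598,4.4050) (cross=47.655)
ex = (C−B)/|BC| = (0.7929,0.6094); ey = (-0.6094,0.7929)
P = B + -2.86·ex + -2.64·ey = (-1.6490,-3.6969)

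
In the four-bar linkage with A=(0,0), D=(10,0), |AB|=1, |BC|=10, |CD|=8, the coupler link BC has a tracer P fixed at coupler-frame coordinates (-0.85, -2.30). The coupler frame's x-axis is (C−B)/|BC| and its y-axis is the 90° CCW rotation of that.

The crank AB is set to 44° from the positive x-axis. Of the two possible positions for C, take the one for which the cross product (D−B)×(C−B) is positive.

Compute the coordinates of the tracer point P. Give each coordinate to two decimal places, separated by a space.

1.73 -1.54

A=(0,0), D=(10.00,0)
B = A + 1.00·(cos44°, sin44°) = (0.7193, 0.6947)
|BD| = 9.3066
circle(B,10.00) ∩ circle(D,8.00): a=6.5874, h=7.5237
  candidates: C₊=(7.8500,7.7057) cross=70.020; C₋=(6.7268,-7.2997) cross=-70.020
  mode + wants cross > 0 → take C=(7.8500,7.7057) (cross=70.020)
ex = (C−B)/|BC| = (0.7131,0.7011); ey = (-0.7011,0.7131)
P = B + -0.85·ex + -2.30·ey = (1.7258,-1.5413)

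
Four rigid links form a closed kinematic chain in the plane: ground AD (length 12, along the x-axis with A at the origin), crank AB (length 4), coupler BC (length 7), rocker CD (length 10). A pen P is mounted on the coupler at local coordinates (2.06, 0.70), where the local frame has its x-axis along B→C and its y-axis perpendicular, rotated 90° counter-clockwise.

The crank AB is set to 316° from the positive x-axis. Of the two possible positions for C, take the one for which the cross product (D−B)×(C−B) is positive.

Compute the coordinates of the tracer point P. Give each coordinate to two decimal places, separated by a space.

A=(0,0), D=(12.00,0)
B = A + 4.00·(cos316°, sin316°) = (2.8774, -2.7786)
|BD| = 9.5364
circle(B,7.00) ∩ circle(D,10.00): a=2.0943, h=6.6794
  candidates: C₊=(2.9346,4.2211) cross=63.697; C₋=(6.8269,-8.5580) cross=-63.697
  mode + wants cross > 0 → take C=(2.9346,4.2211) (cross=63.697)
ex = (C−B)/|BC| = (0.0082,1.0000); ey = (-1.0000,0.0082)
P = B + 2.06·ex + 0.70·ey = (2.1942,-0.7130)

2.19 -0.71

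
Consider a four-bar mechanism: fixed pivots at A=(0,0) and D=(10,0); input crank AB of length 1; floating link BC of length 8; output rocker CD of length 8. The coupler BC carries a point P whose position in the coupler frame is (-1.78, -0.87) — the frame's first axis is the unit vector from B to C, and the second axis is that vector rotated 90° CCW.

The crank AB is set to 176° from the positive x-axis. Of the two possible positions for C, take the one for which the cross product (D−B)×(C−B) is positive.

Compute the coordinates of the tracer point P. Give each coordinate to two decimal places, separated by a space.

A=(0,0), D=(10.00,0)
B = A + 1.00·(cos176°, sin176°) = (-0.9976, 0.0698)
|BD| = 10.9978
circle(B,8.00) ∩ circle(D,8.00): a=5.4989, h=5.8105
  candidates: C₊=(4.5381,5.8453) cross=63.903; C₋=(4.4644,-5.7755) cross=-63.903
  mode + wants cross > 0 → take C=(4.5381,5.8453) (cross=63.903)
ex = (C−B)/|BC| = (0.6920,0.7219); ey = (-0.7219,0.6920)
P = B + -1.78·ex + -0.87·ey = (-1.6012,-1.8173)

-1.60 -1.82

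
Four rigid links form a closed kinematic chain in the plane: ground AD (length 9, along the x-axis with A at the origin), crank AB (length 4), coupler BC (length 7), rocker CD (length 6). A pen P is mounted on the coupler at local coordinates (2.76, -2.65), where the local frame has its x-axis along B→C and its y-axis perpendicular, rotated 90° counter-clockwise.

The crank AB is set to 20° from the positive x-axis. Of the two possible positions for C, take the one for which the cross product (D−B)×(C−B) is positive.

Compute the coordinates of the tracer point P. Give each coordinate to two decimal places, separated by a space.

A=(0,0), D=(9.00,0)
B = A + 4.00·(cos20°, sin20°) = (3.7588, 1.3681)
|BD| = 5.4168
circle(B,7.00) ∩ circle(D,6.00): a=3.9084, h=5.8073
  candidates: C₊=(9.0071,6.0000) cross=31.457; C₋=(6.0738,-5.2380) cross=-31.457
  mode + wants cross > 0 → take C=(9.0071,6.0000) (cross=31.457)
ex = (C−B)/|BC| = (0.7498,0.6617); ey = (-0.6617,0.7498)
P = B + 2.76·ex + -2.65·ey = (7.5816,1.2075)

7.58 1.21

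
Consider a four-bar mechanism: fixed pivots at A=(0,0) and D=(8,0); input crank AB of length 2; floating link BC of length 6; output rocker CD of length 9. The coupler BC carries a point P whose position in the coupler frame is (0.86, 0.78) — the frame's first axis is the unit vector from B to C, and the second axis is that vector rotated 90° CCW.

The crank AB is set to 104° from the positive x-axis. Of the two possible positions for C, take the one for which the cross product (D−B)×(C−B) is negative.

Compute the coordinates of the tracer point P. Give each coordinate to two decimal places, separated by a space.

0.36 1.14

A=(0,0), D=(8.00,0)
B = A + 2.00·(cos104°, sin104°) = (-0.4838, 1.9406)
|BD| = 8.7030
circle(B,6.00) ∩ circle(D,9.00): a=1.7662, h=5.7342
  candidates: C₊=(2.5165,7.1366) cross=49.904; C₋=(-0.0408,-4.0430) cross=-49.904
  mode - wants cross < 0 → take C=(-0.0408,-4.0430) (cross=-49.904)
ex = (C−B)/|BC| = (0.0738,-0.9973); ey = (0.9973,0.0738)
P = B + 0.86·ex + 0.78·ey = (0.3575,1.1405)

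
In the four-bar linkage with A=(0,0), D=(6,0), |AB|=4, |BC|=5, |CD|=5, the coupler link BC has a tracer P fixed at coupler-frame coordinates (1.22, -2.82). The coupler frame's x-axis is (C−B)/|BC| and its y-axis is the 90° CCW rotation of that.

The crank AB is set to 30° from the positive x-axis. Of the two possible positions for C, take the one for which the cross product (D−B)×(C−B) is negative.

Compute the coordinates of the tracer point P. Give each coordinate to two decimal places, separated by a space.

A=(0,0), D=(6.00,0)
B = A + 4.00·(cos30°, sin30°) = (3.4641, 2.0000)
|BD| = 3.2297
circle(B,5.00) ∩ circle(D,5.00): a=1.6148, h=4.7321
  candidates: C₊=(7.6624,4.7155) cross=15.283; C₋=(1.8017,-2.7155) cross=-15.283
  mode - wants cross < 0 → take C=(1.8017,-2.7155) (cross=-15.283)
ex = (C−B)/|BC| = (-0.3325,-0.9431); ey = (0.9431,-0.3325)
P = B + 1.22·ex + -2.82·ey = (0.3989,1.7870)

0.40 1.79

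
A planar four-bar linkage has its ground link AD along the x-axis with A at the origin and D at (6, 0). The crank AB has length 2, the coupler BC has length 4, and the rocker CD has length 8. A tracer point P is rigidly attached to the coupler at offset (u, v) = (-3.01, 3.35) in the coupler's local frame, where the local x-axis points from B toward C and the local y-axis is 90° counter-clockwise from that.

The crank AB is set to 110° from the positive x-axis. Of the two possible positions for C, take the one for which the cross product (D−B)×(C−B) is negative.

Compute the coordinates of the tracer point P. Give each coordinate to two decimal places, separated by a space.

A=(0,0), D=(6.00,0)
B = A + 2.00·(cos110°, sin110°) = (-0.6840, 1.8794)
|BD| = 6.9432
circle(B,4.00) ∩ circle(D,8.00): a=0.0150, h=4.0000
  candidates: C₊=(0.4131,5.7260) cross=27.773; C₋=(-1.7523,-1.9753) cross=-27.773
  mode - wants cross < 0 → take C=(-1.7523,-1.9753) (cross=-27.773)
ex = (C−B)/|BC| = (-0.2671,-0.9637); ey = (0.9637,-0.2671)
P = B + -3.01·ex + 3.35·ey = (3.3481,3.8854)

3.35 3.89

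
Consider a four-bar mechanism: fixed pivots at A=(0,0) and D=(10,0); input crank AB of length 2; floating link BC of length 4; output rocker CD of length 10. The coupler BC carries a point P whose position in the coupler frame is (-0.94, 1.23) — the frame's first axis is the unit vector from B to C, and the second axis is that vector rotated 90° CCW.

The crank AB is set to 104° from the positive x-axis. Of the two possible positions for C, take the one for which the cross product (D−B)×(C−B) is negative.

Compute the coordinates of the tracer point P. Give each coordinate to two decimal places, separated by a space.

0.57 3.08

A=(0,0), D=(10.00,0)
B = A + 2.00·(cos104°, sin104°) = (-0.4838, 1.9406)
|BD| = 10.6619
circle(B,4.00) ∩ circle(D,10.00): a=1.3917, h=3.7501
  candidates: C₊=(1.5672,5.3747) cross=39.983; C₋=(0.2021,-2.0002) cross=-39.983
  mode - wants cross < 0 → take C=(0.2021,-2.0002) (cross=-39.983)
ex = (C−B)/|BC| = (0.1715,-0.9852); ey = (0.9852,0.1715)
P = B + -0.94·ex + 1.23·ey = (0.5667,3.0776)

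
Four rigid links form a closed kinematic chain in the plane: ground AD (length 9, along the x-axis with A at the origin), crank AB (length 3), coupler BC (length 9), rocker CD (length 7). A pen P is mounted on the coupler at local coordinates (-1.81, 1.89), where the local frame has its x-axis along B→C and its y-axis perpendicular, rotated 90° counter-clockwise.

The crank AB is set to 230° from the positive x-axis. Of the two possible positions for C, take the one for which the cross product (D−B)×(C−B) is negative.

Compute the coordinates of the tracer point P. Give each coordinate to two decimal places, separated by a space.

-2.69 0.21

A=(0,0), D=(9.00,0)
B = A + 3.00·(cos230°, sin230°) = (-1.9284, -2.2981)
|BD| = 11.1674
circle(B,9.00) ∩ circle(D,7.00): a=7.0164, h=5.6365
  candidates: C₊=(3.7780,4.6616) cross=62.944; C₋=(6.0978,-6.3700) cross=-62.944
  mode - wants cross < 0 → take C=(6.0978,-6.3700) (cross=-62.944)
ex = (C−B)/|BC| = (0.8918,-0.4524); ey = (0.4524,0.8918)
P = B + -1.81·ex + 1.89·ey = (-2.6874,0.2063)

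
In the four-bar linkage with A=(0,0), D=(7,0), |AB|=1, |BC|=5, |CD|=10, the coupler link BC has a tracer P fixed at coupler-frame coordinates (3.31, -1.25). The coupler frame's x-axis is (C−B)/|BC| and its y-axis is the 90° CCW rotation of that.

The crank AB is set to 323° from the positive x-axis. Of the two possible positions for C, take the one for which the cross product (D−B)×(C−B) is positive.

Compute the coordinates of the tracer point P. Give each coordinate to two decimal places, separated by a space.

-0.43 2.72

A=(0,0), D=(7.00,0)
B = A + 1.00·(cos323°, sin323°) = (0.7986, -0.6018)
|BD| = 6.2305
circle(B,5.00) ∩ circle(D,10.00): a=-2.9035, h=4.0706
  candidates: C₊=(-2.4845,3.1693) cross=25.362; C₋=(-1.6981,-4.9338) cross=-25.362
  mode + wants cross > 0 → take C=(-2.4845,3.1693) (cross=25.362)
ex = (C−B)/|BC| = (-0.6566,0.7542); ey = (-0.7542,-0.6566)
P = B + 3.31·ex + -1.25·ey = (-0.4320,2.7154)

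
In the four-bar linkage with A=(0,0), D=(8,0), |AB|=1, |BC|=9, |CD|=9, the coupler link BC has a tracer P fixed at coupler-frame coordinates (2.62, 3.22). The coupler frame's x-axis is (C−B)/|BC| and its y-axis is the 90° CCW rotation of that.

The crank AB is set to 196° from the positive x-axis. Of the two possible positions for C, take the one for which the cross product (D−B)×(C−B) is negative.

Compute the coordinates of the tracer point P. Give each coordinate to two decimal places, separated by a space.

3.15 -0.82

A=(0,0), D=(8.00,0)
B = A + 1.00·(cos196°, sin196°) = (-0.9613, -0.2756)
|BD| = 8.9655
circle(B,9.00) ∩ circle(D,9.00): a=4.4827, h=7.8042
  candidates: C₊=(3.2794,7.6627) cross=69.968; C₋=(3.7593,-7.9383) cross=-69.968
  mode - wants cross < 0 → take C=(3.7593,-7.9383) (cross=-69.968)
ex = (C−B)/|BC| = (0.5245,-0.8514); ey = (0.8514,0.5245)
P = B + 2.62·ex + 3.22·ey = (3.1545,-0.8174)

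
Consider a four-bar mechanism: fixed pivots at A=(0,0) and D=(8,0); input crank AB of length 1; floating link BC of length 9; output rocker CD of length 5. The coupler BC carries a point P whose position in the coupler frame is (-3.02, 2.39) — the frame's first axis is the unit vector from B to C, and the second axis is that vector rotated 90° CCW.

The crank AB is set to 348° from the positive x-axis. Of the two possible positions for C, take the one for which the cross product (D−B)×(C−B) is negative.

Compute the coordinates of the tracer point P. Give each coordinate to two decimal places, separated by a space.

A=(0,0), D=(8.00,0)
B = A + 1.00·(cos348°, sin348°) = (0.9781, -0.2079)
|BD| = 7.0249
circle(B,9.00) ∩ circle(D,5.00): a=7.4983, h=4.9775
  candidates: C₊=(8.3258,4.9894) cross=34.967; C₋=(8.6204,-4.9614) cross=-34.967
  mode - wants cross < 0 → take C=(8.6204,-4.9614) (cross=-34.967)
ex = (C−B)/|BC| = (0.8491,-0.5282); ey = (0.5282,0.8491)
P = B + -3.02·ex + 2.39·ey = (-0.3240,3.4166)

-0.32 3.42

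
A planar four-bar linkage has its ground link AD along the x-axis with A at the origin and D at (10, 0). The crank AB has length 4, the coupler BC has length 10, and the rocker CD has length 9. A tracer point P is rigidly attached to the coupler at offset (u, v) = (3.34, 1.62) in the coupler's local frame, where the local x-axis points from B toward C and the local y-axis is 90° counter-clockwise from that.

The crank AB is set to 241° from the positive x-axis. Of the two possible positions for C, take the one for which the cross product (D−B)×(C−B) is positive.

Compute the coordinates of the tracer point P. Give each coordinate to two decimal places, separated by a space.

A=(0,0), D=(10.00,0)
B = A + 4.00·(cos241°, sin241°) = (-1.9392, -3.4985)
|BD| = 12.4413
circle(B,10.00) ∩ circle(D,9.00): a=6.9842, h=7.1569
  candidates: C₊=(2.7506,5.3336) cross=89.040; C₋=(6.7757,-8.4026) cross=-89.040
  mode + wants cross > 0 → take C=(2.7506,5.3336) (cross=89.040)
ex = (C−B)/|BC| = (0.4690,0.8832); ey = (-0.8832,0.4690)
P = B + 3.34·ex + 1.62·ey = (-1.8036,0.2112)

-1.80 0.21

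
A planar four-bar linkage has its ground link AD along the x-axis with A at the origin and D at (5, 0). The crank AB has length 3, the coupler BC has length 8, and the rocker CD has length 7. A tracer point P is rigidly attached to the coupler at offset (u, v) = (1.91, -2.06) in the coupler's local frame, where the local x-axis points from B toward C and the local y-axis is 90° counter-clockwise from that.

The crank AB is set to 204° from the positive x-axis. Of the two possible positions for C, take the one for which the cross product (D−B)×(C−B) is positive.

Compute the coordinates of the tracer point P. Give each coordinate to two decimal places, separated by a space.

-0.02 -0.53

A=(0,0), D=(5.00,0)
B = A + 3.00·(cos204°, sin204°) = (-2.7406, -1.2202)
|BD| = 7.8362
circle(B,8.00) ∩ circle(D,7.00): a=4.8752, h=6.3429
  candidates: C₊=(1.0874,5.8045) cross=49.704; C₋=(3.0628,-6.7266) cross=-49.704
  mode + wants cross > 0 → take C=(1.0874,5.8045) (cross=49.704)
ex = (C−B)/|BC| = (0.4785,0.8781); ey = (-0.8781,0.4785)
P = B + 1.91·ex + -2.06·ey = (-0.0178,-0.5288)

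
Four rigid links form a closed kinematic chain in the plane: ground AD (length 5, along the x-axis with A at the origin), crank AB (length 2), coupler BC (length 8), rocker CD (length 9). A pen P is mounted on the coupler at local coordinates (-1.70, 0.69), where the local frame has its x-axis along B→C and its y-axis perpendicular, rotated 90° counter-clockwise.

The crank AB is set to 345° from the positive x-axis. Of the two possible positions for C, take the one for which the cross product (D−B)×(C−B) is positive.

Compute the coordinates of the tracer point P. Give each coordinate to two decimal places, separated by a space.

A=(0,0), D=(5.00,0)
B = A + 2.00·(cos345°, sin345°) = (1.9319, -0.5176)
|BD| = 3.1115
circle(B,8.00) ∩ circle(D,9.00): a=-1.1760, h=7.9131
  candidates: C₊=(-0.5442,7.0895) cross=24.622; C₋=(2.0886,-8.5161) cross=-24.622
  mode + wants cross > 0 → take C=(-0.5442,7.0895) (cross=24.622)
ex = (C−B)/|BC| = (-0.3095,0.9509); ey = (-0.9509,-0.3095)
P = B + -1.70·ex + 0.69·ey = (1.8019,-2.3477)

1.80 -2.35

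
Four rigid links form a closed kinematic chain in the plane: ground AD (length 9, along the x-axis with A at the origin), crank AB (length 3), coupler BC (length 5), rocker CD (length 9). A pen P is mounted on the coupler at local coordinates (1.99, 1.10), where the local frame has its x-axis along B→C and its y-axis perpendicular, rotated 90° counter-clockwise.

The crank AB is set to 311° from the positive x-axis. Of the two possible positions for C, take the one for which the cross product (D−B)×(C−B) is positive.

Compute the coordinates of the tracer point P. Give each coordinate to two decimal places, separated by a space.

A=(0,0), D=(9.00,0)
B = A + 3.00·(cos311°, sin311°) = (1.9682, -2.2641)
|BD| = 7.3873
circle(B,5.00) ∩ circle(D,9.00): a=-0.0966, h=4.9991
  candidates: C₊=(0.3441,2.4648) cross=36.930; C₋=(3.4084,-7.0522) cross=-36.930
  mode + wants cross > 0 → take C=(0.3441,2.4648) (cross=36.930)
ex = (C−B)/|BC| = (-0.3248,0.9458); ey = (-0.9458,-0.3248)
P = B + 1.99·ex + 1.10·ey = (0.2814,-0.7393)

0.28 -0.74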